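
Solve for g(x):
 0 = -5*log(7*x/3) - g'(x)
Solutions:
 g(x) = C1 - 5*x*log(x) + x*log(243/16807) + 5*x


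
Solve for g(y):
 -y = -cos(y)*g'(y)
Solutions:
 g(y) = C1 + Integral(y/cos(y), y)


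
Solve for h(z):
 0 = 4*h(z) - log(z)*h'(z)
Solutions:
 h(z) = C1*exp(4*li(z))


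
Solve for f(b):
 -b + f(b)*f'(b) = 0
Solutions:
 f(b) = -sqrt(C1 + b^2)
 f(b) = sqrt(C1 + b^2)


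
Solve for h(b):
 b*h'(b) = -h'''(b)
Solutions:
 h(b) = C1 + Integral(C2*airyai(-b) + C3*airybi(-b), b)


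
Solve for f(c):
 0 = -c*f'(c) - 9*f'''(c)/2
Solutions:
 f(c) = C1 + Integral(C2*airyai(-6^(1/3)*c/3) + C3*airybi(-6^(1/3)*c/3), c)


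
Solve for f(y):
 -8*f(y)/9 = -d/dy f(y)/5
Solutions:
 f(y) = C1*exp(40*y/9)


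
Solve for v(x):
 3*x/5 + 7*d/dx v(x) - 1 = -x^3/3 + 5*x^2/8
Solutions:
 v(x) = C1 - x^4/84 + 5*x^3/168 - 3*x^2/70 + x/7


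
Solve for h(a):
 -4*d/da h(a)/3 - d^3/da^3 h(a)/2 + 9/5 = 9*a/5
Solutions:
 h(a) = C1 + C2*sin(2*sqrt(6)*a/3) + C3*cos(2*sqrt(6)*a/3) - 27*a^2/40 + 27*a/20


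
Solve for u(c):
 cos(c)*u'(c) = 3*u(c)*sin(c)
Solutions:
 u(c) = C1/cos(c)^3


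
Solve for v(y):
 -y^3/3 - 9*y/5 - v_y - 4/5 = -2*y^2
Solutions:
 v(y) = C1 - y^4/12 + 2*y^3/3 - 9*y^2/10 - 4*y/5


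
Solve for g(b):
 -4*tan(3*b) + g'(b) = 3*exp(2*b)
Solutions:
 g(b) = C1 + 3*exp(2*b)/2 - 4*log(cos(3*b))/3


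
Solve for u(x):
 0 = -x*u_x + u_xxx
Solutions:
 u(x) = C1 + Integral(C2*airyai(x) + C3*airybi(x), x)


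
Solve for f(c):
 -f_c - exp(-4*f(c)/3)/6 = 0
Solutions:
 f(c) = 3*log(-I*(C1 - 2*c/9)^(1/4))
 f(c) = 3*log(I*(C1 - 2*c/9)^(1/4))
 f(c) = 3*log(-(C1 - 2*c/9)^(1/4))
 f(c) = 3*log(C1 - 2*c/9)/4


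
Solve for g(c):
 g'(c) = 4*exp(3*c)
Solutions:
 g(c) = C1 + 4*exp(3*c)/3


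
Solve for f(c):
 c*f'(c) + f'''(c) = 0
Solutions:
 f(c) = C1 + Integral(C2*airyai(-c) + C3*airybi(-c), c)


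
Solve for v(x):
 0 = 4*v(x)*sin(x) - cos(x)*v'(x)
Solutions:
 v(x) = C1/cos(x)^4


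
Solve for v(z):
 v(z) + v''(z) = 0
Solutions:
 v(z) = C1*sin(z) + C2*cos(z)


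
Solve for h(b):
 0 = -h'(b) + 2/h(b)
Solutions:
 h(b) = -sqrt(C1 + 4*b)
 h(b) = sqrt(C1 + 4*b)


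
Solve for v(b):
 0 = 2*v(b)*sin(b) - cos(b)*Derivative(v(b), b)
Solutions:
 v(b) = C1/cos(b)^2


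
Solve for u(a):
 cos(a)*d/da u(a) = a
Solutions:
 u(a) = C1 + Integral(a/cos(a), a)


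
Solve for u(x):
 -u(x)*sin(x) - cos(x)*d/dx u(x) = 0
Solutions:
 u(x) = C1*cos(x)


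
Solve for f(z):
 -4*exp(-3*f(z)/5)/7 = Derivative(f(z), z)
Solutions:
 f(z) = 5*log(C1 - 12*z/35)/3
 f(z) = 5*log(35^(2/3)*(-3^(1/3) - 3^(5/6)*I)*(C1 - 4*z)^(1/3)/70)
 f(z) = 5*log(35^(2/3)*(-3^(1/3) + 3^(5/6)*I)*(C1 - 4*z)^(1/3)/70)


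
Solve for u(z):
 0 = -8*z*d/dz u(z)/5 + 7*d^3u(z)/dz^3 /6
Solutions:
 u(z) = C1 + Integral(C2*airyai(2*35^(2/3)*6^(1/3)*z/35) + C3*airybi(2*35^(2/3)*6^(1/3)*z/35), z)


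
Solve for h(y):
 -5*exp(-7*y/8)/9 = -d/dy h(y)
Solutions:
 h(y) = C1 - 40*exp(-7*y/8)/63


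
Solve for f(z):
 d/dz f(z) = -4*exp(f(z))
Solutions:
 f(z) = log(1/(C1 + 4*z))


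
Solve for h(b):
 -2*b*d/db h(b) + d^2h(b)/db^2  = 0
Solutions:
 h(b) = C1 + C2*erfi(b)


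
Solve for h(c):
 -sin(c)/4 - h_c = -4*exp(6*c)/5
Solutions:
 h(c) = C1 + 2*exp(6*c)/15 + cos(c)/4


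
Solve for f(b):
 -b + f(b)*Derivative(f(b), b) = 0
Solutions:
 f(b) = -sqrt(C1 + b^2)
 f(b) = sqrt(C1 + b^2)


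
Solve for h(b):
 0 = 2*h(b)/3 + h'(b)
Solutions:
 h(b) = C1*exp(-2*b/3)


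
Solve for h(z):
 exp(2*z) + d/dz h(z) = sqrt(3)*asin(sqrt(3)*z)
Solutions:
 h(z) = C1 + sqrt(3)*(z*asin(sqrt(3)*z) + sqrt(3)*sqrt(1 - 3*z^2)/3) - exp(2*z)/2


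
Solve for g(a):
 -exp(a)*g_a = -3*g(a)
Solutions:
 g(a) = C1*exp(-3*exp(-a))


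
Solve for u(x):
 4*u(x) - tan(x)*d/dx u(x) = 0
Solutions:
 u(x) = C1*sin(x)^4


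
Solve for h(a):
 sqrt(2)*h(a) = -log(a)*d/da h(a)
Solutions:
 h(a) = C1*exp(-sqrt(2)*li(a))


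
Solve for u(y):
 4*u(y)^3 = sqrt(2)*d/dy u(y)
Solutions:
 u(y) = -sqrt(2)*sqrt(-1/(C1 + 2*sqrt(2)*y))/2
 u(y) = sqrt(2)*sqrt(-1/(C1 + 2*sqrt(2)*y))/2


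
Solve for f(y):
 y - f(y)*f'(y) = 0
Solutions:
 f(y) = -sqrt(C1 + y^2)
 f(y) = sqrt(C1 + y^2)


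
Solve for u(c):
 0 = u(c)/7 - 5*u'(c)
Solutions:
 u(c) = C1*exp(c/35)


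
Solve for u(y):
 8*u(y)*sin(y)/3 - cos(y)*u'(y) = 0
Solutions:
 u(y) = C1/cos(y)^(8/3)


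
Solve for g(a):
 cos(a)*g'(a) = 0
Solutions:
 g(a) = C1


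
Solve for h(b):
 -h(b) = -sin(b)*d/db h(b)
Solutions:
 h(b) = C1*sqrt(cos(b) - 1)/sqrt(cos(b) + 1)


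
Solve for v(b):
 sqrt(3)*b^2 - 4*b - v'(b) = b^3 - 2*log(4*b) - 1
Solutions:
 v(b) = C1 - b^4/4 + sqrt(3)*b^3/3 - 2*b^2 + 2*b*log(b) - b + b*log(16)


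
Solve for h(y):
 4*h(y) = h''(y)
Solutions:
 h(y) = C1*exp(-2*y) + C2*exp(2*y)


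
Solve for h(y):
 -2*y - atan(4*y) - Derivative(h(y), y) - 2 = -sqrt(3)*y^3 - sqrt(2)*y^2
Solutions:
 h(y) = C1 + sqrt(3)*y^4/4 + sqrt(2)*y^3/3 - y^2 - y*atan(4*y) - 2*y + log(16*y^2 + 1)/8


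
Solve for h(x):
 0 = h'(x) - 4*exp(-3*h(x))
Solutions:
 h(x) = log(C1 + 12*x)/3
 h(x) = log((-3^(1/3) - 3^(5/6)*I)*(C1 + 4*x)^(1/3)/2)
 h(x) = log((-3^(1/3) + 3^(5/6)*I)*(C1 + 4*x)^(1/3)/2)


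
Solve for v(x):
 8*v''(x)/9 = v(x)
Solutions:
 v(x) = C1*exp(-3*sqrt(2)*x/4) + C2*exp(3*sqrt(2)*x/4)


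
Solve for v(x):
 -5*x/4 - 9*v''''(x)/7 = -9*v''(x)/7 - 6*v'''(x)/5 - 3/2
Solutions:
 v(x) = C1 + C2*x + C3*exp(x*(7 - sqrt(274))/15) + C4*exp(x*(7 + sqrt(274))/15) + 35*x^3/216 - 28*x^2/27


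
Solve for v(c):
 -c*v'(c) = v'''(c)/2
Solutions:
 v(c) = C1 + Integral(C2*airyai(-2^(1/3)*c) + C3*airybi(-2^(1/3)*c), c)


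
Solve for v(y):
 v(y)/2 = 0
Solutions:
 v(y) = 0


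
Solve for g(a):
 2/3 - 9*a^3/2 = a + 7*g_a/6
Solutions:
 g(a) = C1 - 27*a^4/28 - 3*a^2/7 + 4*a/7


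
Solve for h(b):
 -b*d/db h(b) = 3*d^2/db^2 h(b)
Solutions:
 h(b) = C1 + C2*erf(sqrt(6)*b/6)


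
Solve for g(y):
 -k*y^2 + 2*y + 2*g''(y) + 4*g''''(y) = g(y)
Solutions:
 g(y) = C1*exp(-y*sqrt(-1 + sqrt(5))/2) + C2*exp(y*sqrt(-1 + sqrt(5))/2) + C3*sin(y*sqrt(1 + sqrt(5))/2) + C4*cos(y*sqrt(1 + sqrt(5))/2) - k*y^2 - 4*k + 2*y


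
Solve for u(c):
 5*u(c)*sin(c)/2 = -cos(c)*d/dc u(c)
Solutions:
 u(c) = C1*cos(c)^(5/2)


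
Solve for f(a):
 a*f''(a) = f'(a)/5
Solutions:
 f(a) = C1 + C2*a^(6/5)


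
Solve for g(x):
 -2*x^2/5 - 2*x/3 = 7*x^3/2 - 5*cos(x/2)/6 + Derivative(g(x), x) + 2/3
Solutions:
 g(x) = C1 - 7*x^4/8 - 2*x^3/15 - x^2/3 - 2*x/3 + 5*sin(x/2)/3


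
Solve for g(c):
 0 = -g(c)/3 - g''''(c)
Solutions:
 g(c) = (C1*sin(sqrt(2)*3^(3/4)*c/6) + C2*cos(sqrt(2)*3^(3/4)*c/6))*exp(-sqrt(2)*3^(3/4)*c/6) + (C3*sin(sqrt(2)*3^(3/4)*c/6) + C4*cos(sqrt(2)*3^(3/4)*c/6))*exp(sqrt(2)*3^(3/4)*c/6)


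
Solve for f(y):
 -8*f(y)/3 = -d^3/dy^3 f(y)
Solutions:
 f(y) = C3*exp(2*3^(2/3)*y/3) + (C1*sin(3^(1/6)*y) + C2*cos(3^(1/6)*y))*exp(-3^(2/3)*y/3)


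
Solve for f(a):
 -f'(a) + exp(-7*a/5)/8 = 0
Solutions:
 f(a) = C1 - 5*exp(-7*a/5)/56


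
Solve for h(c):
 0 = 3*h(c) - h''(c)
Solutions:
 h(c) = C1*exp(-sqrt(3)*c) + C2*exp(sqrt(3)*c)


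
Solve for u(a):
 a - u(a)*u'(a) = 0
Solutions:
 u(a) = -sqrt(C1 + a^2)
 u(a) = sqrt(C1 + a^2)


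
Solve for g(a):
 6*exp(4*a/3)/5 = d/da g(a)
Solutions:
 g(a) = C1 + 9*exp(4*a/3)/10


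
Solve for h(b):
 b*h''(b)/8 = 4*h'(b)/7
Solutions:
 h(b) = C1 + C2*b^(39/7)


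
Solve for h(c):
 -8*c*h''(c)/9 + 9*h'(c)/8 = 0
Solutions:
 h(c) = C1 + C2*c^(145/64)


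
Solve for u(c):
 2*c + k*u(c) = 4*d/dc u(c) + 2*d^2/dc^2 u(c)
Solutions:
 u(c) = C1*exp(-c*(sqrt(2)*sqrt(k + 2)/2 + 1)) + C2*exp(c*(sqrt(2)*sqrt(k + 2)/2 - 1)) - 2*c/k - 8/k^2


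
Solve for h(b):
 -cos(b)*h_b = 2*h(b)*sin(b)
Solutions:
 h(b) = C1*cos(b)^2


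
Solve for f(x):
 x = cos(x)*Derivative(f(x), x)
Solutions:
 f(x) = C1 + Integral(x/cos(x), x)


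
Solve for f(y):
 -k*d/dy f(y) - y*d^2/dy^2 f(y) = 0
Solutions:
 f(y) = C1 + y^(1 - re(k))*(C2*sin(log(y)*Abs(im(k))) + C3*cos(log(y)*im(k)))


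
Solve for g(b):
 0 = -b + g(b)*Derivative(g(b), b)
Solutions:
 g(b) = -sqrt(C1 + b^2)
 g(b) = sqrt(C1 + b^2)


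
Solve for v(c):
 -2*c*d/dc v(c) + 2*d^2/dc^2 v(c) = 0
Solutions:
 v(c) = C1 + C2*erfi(sqrt(2)*c/2)


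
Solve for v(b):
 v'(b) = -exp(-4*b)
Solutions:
 v(b) = C1 + exp(-4*b)/4


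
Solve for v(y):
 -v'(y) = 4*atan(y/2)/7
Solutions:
 v(y) = C1 - 4*y*atan(y/2)/7 + 4*log(y^2 + 4)/7


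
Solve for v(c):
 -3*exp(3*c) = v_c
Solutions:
 v(c) = C1 - exp(3*c)


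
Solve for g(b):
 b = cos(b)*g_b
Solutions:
 g(b) = C1 + Integral(b/cos(b), b)


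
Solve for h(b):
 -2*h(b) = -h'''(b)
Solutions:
 h(b) = C3*exp(2^(1/3)*b) + (C1*sin(2^(1/3)*sqrt(3)*b/2) + C2*cos(2^(1/3)*sqrt(3)*b/2))*exp(-2^(1/3)*b/2)


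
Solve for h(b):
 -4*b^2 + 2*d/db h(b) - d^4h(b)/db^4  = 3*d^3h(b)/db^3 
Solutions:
 h(b) = C1 + 2*b^3/3 + 6*b + (C2 + C3*exp(-sqrt(3)*b) + C4*exp(sqrt(3)*b))*exp(-b)


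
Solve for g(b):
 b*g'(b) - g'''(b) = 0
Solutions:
 g(b) = C1 + Integral(C2*airyai(b) + C3*airybi(b), b)


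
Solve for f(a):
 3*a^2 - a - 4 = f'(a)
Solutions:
 f(a) = C1 + a^3 - a^2/2 - 4*a


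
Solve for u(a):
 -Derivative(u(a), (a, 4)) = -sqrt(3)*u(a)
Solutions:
 u(a) = C1*exp(-3^(1/8)*a) + C2*exp(3^(1/8)*a) + C3*sin(3^(1/8)*a) + C4*cos(3^(1/8)*a)


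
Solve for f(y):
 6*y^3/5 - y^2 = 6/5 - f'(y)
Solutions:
 f(y) = C1 - 3*y^4/10 + y^3/3 + 6*y/5


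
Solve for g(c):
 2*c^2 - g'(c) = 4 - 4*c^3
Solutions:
 g(c) = C1 + c^4 + 2*c^3/3 - 4*c


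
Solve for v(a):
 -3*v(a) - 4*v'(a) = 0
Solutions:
 v(a) = C1*exp(-3*a/4)


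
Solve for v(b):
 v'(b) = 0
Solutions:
 v(b) = C1


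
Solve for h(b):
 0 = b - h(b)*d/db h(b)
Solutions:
 h(b) = -sqrt(C1 + b^2)
 h(b) = sqrt(C1 + b^2)


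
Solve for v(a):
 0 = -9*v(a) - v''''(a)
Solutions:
 v(a) = (C1*sin(sqrt(6)*a/2) + C2*cos(sqrt(6)*a/2))*exp(-sqrt(6)*a/2) + (C3*sin(sqrt(6)*a/2) + C4*cos(sqrt(6)*a/2))*exp(sqrt(6)*a/2)


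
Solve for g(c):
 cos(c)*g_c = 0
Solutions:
 g(c) = C1


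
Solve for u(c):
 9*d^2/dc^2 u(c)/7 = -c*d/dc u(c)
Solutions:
 u(c) = C1 + C2*erf(sqrt(14)*c/6)


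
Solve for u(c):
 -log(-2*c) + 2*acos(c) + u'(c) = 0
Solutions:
 u(c) = C1 + c*log(-c) - 2*c*acos(c) - c + c*log(2) + 2*sqrt(1 - c^2)


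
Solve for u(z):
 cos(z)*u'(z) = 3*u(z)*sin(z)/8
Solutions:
 u(z) = C1/cos(z)^(3/8)


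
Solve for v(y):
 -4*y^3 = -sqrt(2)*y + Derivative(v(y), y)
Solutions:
 v(y) = C1 - y^4 + sqrt(2)*y^2/2


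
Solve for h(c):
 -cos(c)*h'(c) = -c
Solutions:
 h(c) = C1 + Integral(c/cos(c), c)


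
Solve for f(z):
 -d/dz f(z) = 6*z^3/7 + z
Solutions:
 f(z) = C1 - 3*z^4/14 - z^2/2


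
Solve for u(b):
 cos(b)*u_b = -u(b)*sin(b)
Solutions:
 u(b) = C1*cos(b)


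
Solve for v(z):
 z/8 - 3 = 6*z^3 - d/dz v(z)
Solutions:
 v(z) = C1 + 3*z^4/2 - z^2/16 + 3*z


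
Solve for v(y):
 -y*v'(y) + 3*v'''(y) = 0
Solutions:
 v(y) = C1 + Integral(C2*airyai(3^(2/3)*y/3) + C3*airybi(3^(2/3)*y/3), y)


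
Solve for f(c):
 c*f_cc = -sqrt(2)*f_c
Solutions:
 f(c) = C1 + C2*c^(1 - sqrt(2))


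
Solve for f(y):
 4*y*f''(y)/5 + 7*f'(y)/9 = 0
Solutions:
 f(y) = C1 + C2*y^(1/36)


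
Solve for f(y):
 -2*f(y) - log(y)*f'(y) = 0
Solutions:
 f(y) = C1*exp(-2*li(y))


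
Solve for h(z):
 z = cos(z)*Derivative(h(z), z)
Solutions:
 h(z) = C1 + Integral(z/cos(z), z)


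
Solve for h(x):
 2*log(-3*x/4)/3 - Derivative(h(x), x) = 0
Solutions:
 h(x) = C1 + 2*x*log(-x)/3 + 2*x*(-2*log(2) - 1 + log(3))/3


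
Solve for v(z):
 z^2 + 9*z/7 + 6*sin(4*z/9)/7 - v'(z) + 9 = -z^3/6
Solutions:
 v(z) = C1 + z^4/24 + z^3/3 + 9*z^2/14 + 9*z - 27*cos(4*z/9)/14


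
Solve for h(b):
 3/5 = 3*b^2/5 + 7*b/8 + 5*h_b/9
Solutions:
 h(b) = C1 - 9*b^3/25 - 63*b^2/80 + 27*b/25


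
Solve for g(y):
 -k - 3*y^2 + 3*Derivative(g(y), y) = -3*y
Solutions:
 g(y) = C1 + k*y/3 + y^3/3 - y^2/2


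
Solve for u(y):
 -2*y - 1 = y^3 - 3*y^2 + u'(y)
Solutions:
 u(y) = C1 - y^4/4 + y^3 - y^2 - y


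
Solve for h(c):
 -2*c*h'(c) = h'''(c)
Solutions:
 h(c) = C1 + Integral(C2*airyai(-2^(1/3)*c) + C3*airybi(-2^(1/3)*c), c)


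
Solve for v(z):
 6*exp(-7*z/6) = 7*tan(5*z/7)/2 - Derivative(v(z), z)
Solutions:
 v(z) = C1 + 49*log(tan(5*z/7)^2 + 1)/20 + 36*exp(-7*z/6)/7


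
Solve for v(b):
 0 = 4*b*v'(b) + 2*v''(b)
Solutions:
 v(b) = C1 + C2*erf(b)


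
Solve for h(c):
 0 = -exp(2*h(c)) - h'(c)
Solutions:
 h(c) = log(-sqrt(-1/(C1 - c))) - log(2)/2
 h(c) = log(-1/(C1 - c))/2 - log(2)/2


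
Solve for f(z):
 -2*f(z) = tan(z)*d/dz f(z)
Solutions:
 f(z) = C1/sin(z)^2


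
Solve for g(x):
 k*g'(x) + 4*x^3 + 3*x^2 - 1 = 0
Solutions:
 g(x) = C1 - x^4/k - x^3/k + x/k


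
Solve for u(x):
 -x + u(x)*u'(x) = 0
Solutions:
 u(x) = -sqrt(C1 + x^2)
 u(x) = sqrt(C1 + x^2)


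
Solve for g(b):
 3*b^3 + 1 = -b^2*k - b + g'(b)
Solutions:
 g(b) = C1 + 3*b^4/4 + b^3*k/3 + b^2/2 + b


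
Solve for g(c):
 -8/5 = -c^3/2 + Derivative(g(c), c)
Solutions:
 g(c) = C1 + c^4/8 - 8*c/5


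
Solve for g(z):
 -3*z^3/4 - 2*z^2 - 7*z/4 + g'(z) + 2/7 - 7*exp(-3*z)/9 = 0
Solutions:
 g(z) = C1 + 3*z^4/16 + 2*z^3/3 + 7*z^2/8 - 2*z/7 - 7*exp(-3*z)/27


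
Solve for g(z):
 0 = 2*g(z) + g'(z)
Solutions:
 g(z) = C1*exp(-2*z)


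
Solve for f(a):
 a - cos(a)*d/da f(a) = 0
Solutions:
 f(a) = C1 + Integral(a/cos(a), a)


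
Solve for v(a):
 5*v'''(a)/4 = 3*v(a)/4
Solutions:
 v(a) = C3*exp(3^(1/3)*5^(2/3)*a/5) + (C1*sin(3^(5/6)*5^(2/3)*a/10) + C2*cos(3^(5/6)*5^(2/3)*a/10))*exp(-3^(1/3)*5^(2/3)*a/10)


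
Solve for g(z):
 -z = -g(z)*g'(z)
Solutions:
 g(z) = -sqrt(C1 + z^2)
 g(z) = sqrt(C1 + z^2)


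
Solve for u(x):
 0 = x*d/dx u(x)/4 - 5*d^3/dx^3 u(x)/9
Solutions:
 u(x) = C1 + Integral(C2*airyai(3^(2/3)*50^(1/3)*x/10) + C3*airybi(3^(2/3)*50^(1/3)*x/10), x)


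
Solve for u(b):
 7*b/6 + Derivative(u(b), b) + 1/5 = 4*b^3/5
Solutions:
 u(b) = C1 + b^4/5 - 7*b^2/12 - b/5


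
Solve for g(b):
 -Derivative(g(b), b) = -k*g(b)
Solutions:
 g(b) = C1*exp(b*k)


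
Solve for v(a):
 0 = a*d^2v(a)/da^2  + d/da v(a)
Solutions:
 v(a) = C1 + C2*log(a)


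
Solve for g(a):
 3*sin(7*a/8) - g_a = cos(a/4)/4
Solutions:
 g(a) = C1 - sin(a/4) - 24*cos(7*a/8)/7


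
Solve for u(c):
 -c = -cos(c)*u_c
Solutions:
 u(c) = C1 + Integral(c/cos(c), c)


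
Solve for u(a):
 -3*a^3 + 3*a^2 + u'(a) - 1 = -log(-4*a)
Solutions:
 u(a) = C1 + 3*a^4/4 - a^3 - a*log(-a) + 2*a*(1 - log(2))


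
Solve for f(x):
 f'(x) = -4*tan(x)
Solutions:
 f(x) = C1 + 4*log(cos(x))


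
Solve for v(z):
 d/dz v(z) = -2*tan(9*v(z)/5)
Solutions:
 v(z) = -5*asin(C1*exp(-18*z/5))/9 + 5*pi/9
 v(z) = 5*asin(C1*exp(-18*z/5))/9


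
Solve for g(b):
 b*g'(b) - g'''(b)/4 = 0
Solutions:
 g(b) = C1 + Integral(C2*airyai(2^(2/3)*b) + C3*airybi(2^(2/3)*b), b)


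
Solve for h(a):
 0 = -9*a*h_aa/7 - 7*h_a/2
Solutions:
 h(a) = C1 + C2/a^(31/18)


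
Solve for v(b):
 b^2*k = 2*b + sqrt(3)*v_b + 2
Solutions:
 v(b) = C1 + sqrt(3)*b^3*k/9 - sqrt(3)*b^2/3 - 2*sqrt(3)*b/3


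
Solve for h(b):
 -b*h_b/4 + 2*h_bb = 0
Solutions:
 h(b) = C1 + C2*erfi(b/4)


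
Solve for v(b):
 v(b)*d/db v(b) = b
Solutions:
 v(b) = -sqrt(C1 + b^2)
 v(b) = sqrt(C1 + b^2)


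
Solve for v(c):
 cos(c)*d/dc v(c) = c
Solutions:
 v(c) = C1 + Integral(c/cos(c), c)


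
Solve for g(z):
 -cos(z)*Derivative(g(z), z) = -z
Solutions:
 g(z) = C1 + Integral(z/cos(z), z)


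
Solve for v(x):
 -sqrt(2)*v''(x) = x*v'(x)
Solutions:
 v(x) = C1 + C2*erf(2^(1/4)*x/2)


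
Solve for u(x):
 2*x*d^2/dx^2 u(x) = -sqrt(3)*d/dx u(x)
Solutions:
 u(x) = C1 + C2*x^(1 - sqrt(3)/2)


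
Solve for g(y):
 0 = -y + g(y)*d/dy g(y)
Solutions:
 g(y) = -sqrt(C1 + y^2)
 g(y) = sqrt(C1 + y^2)


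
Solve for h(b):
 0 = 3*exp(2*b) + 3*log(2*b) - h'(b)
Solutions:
 h(b) = C1 + 3*b*log(b) + 3*b*(-1 + log(2)) + 3*exp(2*b)/2


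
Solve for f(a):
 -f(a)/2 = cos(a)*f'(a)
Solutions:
 f(a) = C1*(sin(a) - 1)^(1/4)/(sin(a) + 1)^(1/4)


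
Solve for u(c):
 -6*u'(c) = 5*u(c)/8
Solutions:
 u(c) = C1*exp(-5*c/48)


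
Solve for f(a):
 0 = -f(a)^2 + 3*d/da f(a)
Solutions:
 f(a) = -3/(C1 + a)


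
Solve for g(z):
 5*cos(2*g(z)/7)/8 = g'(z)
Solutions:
 -5*z/8 - 7*log(sin(2*g(z)/7) - 1)/4 + 7*log(sin(2*g(z)/7) + 1)/4 = C1


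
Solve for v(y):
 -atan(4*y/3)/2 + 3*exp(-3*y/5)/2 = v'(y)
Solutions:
 v(y) = C1 - y*atan(4*y/3)/2 + 3*log(16*y^2 + 9)/16 - 5*exp(-3*y/5)/2


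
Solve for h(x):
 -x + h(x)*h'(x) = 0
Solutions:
 h(x) = -sqrt(C1 + x^2)
 h(x) = sqrt(C1 + x^2)


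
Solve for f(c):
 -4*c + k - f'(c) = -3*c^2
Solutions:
 f(c) = C1 + c^3 - 2*c^2 + c*k


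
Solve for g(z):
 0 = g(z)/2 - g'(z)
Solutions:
 g(z) = C1*exp(z/2)


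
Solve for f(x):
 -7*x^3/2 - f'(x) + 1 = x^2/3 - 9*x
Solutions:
 f(x) = C1 - 7*x^4/8 - x^3/9 + 9*x^2/2 + x


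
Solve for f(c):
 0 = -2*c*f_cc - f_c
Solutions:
 f(c) = C1 + C2*sqrt(c)


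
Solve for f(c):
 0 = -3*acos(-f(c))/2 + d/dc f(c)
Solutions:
 Integral(1/acos(-_y), (_y, f(c))) = C1 + 3*c/2


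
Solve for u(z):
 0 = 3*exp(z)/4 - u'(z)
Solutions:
 u(z) = C1 + 3*exp(z)/4


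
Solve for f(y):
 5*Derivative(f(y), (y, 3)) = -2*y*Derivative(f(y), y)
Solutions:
 f(y) = C1 + Integral(C2*airyai(-2^(1/3)*5^(2/3)*y/5) + C3*airybi(-2^(1/3)*5^(2/3)*y/5), y)


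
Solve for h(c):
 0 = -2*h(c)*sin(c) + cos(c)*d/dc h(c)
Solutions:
 h(c) = C1/cos(c)^2


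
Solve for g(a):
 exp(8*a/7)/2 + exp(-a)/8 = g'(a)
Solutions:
 g(a) = C1 + 7*exp(8*a/7)/16 - exp(-a)/8


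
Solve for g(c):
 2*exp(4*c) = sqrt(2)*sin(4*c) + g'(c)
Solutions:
 g(c) = C1 + exp(4*c)/2 + sqrt(2)*cos(4*c)/4


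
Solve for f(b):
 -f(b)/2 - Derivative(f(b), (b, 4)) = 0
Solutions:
 f(b) = (C1*sin(2^(1/4)*b/2) + C2*cos(2^(1/4)*b/2))*exp(-2^(1/4)*b/2) + (C3*sin(2^(1/4)*b/2) + C4*cos(2^(1/4)*b/2))*exp(2^(1/4)*b/2)


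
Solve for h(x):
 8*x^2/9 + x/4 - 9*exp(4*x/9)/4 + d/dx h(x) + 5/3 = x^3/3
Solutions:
 h(x) = C1 + x^4/12 - 8*x^3/27 - x^2/8 - 5*x/3 + 81*exp(4*x/9)/16


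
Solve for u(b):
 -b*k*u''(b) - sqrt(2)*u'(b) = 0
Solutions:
 u(b) = C1 + b^(((re(k) - sqrt(2))*re(k) + im(k)^2)/(re(k)^2 + im(k)^2))*(C2*sin(sqrt(2)*log(b)*Abs(im(k))/(re(k)^2 + im(k)^2)) + C3*cos(sqrt(2)*log(b)*im(k)/(re(k)^2 + im(k)^2)))


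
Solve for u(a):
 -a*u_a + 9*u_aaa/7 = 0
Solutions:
 u(a) = C1 + Integral(C2*airyai(21^(1/3)*a/3) + C3*airybi(21^(1/3)*a/3), a)


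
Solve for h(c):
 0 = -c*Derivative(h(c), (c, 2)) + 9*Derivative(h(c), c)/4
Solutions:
 h(c) = C1 + C2*c^(13/4)


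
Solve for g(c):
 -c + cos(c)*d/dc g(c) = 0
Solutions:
 g(c) = C1 + Integral(c/cos(c), c)


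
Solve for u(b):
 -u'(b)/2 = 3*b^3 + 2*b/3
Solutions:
 u(b) = C1 - 3*b^4/2 - 2*b^2/3


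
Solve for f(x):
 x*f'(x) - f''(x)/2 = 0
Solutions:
 f(x) = C1 + C2*erfi(x)


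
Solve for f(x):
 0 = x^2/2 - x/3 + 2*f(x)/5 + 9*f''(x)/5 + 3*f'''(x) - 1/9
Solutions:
 f(x) = C1*exp(x*(-6 + 3*3^(1/3)/(5*sqrt(31) + 28)^(1/3) + 3^(2/3)*(5*sqrt(31) + 28)^(1/3))/30)*sin(3^(1/6)*x*(-(5*sqrt(31) + 28)^(1/3) + 3^(2/3)/(5*sqrt(31) + 28)^(1/3))/10) + C2*exp(x*(-6 + 3*3^(1/3)/(5*sqrt(31) + 28)^(1/3) + 3^(2/3)*(5*sqrt(31) + 28)^(1/3))/30)*cos(3^(1/6)*x*(-(5*sqrt(31) + 28)^(1/3) + 3^(2/3)/(5*sqrt(31) + 28)^(1/3))/10) + C3*exp(-x*(3*3^(1/3)/(5*sqrt(31) + 28)^(1/3) + 3 + 3^(2/3)*(5*sqrt(31) + 28)^(1/3))/15) - 5*x^2/4 + 5*x/6 + 415/36


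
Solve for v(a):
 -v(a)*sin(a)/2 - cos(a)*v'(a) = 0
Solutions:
 v(a) = C1*sqrt(cos(a))


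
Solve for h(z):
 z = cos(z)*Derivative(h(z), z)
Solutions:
 h(z) = C1 + Integral(z/cos(z), z)


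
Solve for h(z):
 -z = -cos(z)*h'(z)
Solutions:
 h(z) = C1 + Integral(z/cos(z), z)


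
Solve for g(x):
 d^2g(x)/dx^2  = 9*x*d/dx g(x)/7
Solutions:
 g(x) = C1 + C2*erfi(3*sqrt(14)*x/14)


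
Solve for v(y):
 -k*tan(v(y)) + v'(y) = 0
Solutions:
 v(y) = pi - asin(C1*exp(k*y))
 v(y) = asin(C1*exp(k*y))


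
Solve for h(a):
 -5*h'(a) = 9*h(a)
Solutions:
 h(a) = C1*exp(-9*a/5)


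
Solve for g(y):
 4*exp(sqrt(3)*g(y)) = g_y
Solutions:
 g(y) = sqrt(3)*(2*log(-1/(C1 + 4*y)) - log(3))/6


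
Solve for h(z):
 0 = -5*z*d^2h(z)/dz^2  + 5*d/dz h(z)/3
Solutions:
 h(z) = C1 + C2*z^(4/3)


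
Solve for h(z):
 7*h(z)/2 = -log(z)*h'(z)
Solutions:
 h(z) = C1*exp(-7*li(z)/2)


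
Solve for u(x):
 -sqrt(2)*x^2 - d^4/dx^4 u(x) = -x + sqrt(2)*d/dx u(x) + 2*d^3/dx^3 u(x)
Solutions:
 u(x) = C1 + C2*exp(x*(-4 + 4/(8 + 27*sqrt(2)/2 + sqrt(-256 + (16 + 27*sqrt(2))^2)/2)^(1/3) + (8 + 27*sqrt(2)/2 + sqrt(-256 + (16 + 27*sqrt(2))^2)/2)^(1/3))/6)*sin(sqrt(3)*x*(-(8 + 27*sqrt(2)/2 + sqrt(-256 + (16 + 27*sqrt(2))^2)/2)^(1/3) + 4/(8 + 27*sqrt(2)/2 + sqrt(-256 + (16 + 27*sqrt(2))^2)/2)^(1/3))/6) + C3*exp(x*(-4 + 4/(8 + 27*sqrt(2)/2 + sqrt(-256 + (16 + 27*sqrt(2))^2)/2)^(1/3) + (8 + 27*sqrt(2)/2 + sqrt(-256 + (16 + 27*sqrt(2))^2)/2)^(1/3))/6)*cos(sqrt(3)*x*(-(8 + 27*sqrt(2)/2 + sqrt(-256 + (16 + 27*sqrt(2))^2)/2)^(1/3) + 4/(8 + 27*sqrt(2)/2 + sqrt(-256 + (16 + 27*sqrt(2))^2)/2)^(1/3))/6) + C4*exp(-x*(4/(8 + 27*sqrt(2)/2 + sqrt(-256 + (16 + 27*sqrt(2))^2)/2)^(1/3) + 2 + (8 + 27*sqrt(2)/2 + sqrt(-256 + (16 + 27*sqrt(2))^2)/2)^(1/3))/3) - x^3/3 + sqrt(2)*x^2/4 + 2*sqrt(2)*x


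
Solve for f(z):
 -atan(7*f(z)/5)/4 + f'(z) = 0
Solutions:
 Integral(1/atan(7*_y/5), (_y, f(z))) = C1 + z/4


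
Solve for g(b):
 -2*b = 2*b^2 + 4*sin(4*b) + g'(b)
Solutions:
 g(b) = C1 - 2*b^3/3 - b^2 + cos(4*b)


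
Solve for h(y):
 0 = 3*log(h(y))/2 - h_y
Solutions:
 li(h(y)) = C1 + 3*y/2


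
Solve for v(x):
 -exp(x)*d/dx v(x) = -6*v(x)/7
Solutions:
 v(x) = C1*exp(-6*exp(-x)/7)


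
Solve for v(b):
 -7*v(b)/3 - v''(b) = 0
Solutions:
 v(b) = C1*sin(sqrt(21)*b/3) + C2*cos(sqrt(21)*b/3)


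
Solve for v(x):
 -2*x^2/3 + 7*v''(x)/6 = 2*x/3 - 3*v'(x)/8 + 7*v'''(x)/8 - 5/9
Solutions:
 v(x) = C1 + C2*exp(x*(14 - sqrt(385))/21) + C3*exp(x*(14 + sqrt(385))/21) + 16*x^3/27 - 376*x^2/81 + 26024*x/729


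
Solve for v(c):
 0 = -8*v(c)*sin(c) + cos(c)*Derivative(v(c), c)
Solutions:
 v(c) = C1/cos(c)^8


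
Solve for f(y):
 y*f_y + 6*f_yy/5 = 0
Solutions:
 f(y) = C1 + C2*erf(sqrt(15)*y/6)


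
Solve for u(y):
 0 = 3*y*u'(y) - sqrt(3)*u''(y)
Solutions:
 u(y) = C1 + C2*erfi(sqrt(2)*3^(1/4)*y/2)


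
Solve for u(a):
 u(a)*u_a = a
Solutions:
 u(a) = -sqrt(C1 + a^2)
 u(a) = sqrt(C1 + a^2)


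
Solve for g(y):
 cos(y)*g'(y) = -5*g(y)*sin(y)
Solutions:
 g(y) = C1*cos(y)^5


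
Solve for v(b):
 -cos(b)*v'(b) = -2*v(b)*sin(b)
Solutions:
 v(b) = C1/cos(b)^2


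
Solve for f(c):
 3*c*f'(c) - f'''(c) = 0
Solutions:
 f(c) = C1 + Integral(C2*airyai(3^(1/3)*c) + C3*airybi(3^(1/3)*c), c)


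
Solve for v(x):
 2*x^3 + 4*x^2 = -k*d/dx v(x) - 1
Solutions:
 v(x) = C1 - x^4/(2*k) - 4*x^3/(3*k) - x/k


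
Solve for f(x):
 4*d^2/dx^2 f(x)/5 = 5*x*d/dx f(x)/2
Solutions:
 f(x) = C1 + C2*erfi(5*x/4)


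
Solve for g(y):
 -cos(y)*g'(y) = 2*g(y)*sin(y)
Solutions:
 g(y) = C1*cos(y)^2


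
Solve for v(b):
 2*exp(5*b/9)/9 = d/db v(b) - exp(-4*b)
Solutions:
 v(b) = C1 + 2*exp(5*b/9)/5 - exp(-4*b)/4


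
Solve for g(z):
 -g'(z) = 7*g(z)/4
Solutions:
 g(z) = C1*exp(-7*z/4)


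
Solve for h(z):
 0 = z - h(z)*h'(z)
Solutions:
 h(z) = -sqrt(C1 + z^2)
 h(z) = sqrt(C1 + z^2)


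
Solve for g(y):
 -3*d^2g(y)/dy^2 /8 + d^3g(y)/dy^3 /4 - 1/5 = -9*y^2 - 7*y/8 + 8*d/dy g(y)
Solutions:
 g(y) = C1 + C2*exp(y*(3 - sqrt(521))/4) + C3*exp(y*(3 + sqrt(521))/4) + 3*y^3/8 + y^2/512 + 3697*y/81920


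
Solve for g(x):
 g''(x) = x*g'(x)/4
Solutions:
 g(x) = C1 + C2*erfi(sqrt(2)*x/4)


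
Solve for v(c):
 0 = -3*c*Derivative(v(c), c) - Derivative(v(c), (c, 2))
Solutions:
 v(c) = C1 + C2*erf(sqrt(6)*c/2)


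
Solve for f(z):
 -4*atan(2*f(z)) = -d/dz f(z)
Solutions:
 Integral(1/atan(2*_y), (_y, f(z))) = C1 + 4*z


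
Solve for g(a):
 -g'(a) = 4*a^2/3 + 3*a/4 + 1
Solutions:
 g(a) = C1 - 4*a^3/9 - 3*a^2/8 - a


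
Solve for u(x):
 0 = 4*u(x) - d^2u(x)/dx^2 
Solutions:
 u(x) = C1*exp(-2*x) + C2*exp(2*x)


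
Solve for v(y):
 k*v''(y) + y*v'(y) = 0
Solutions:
 v(y) = C1 + C2*sqrt(k)*erf(sqrt(2)*y*sqrt(1/k)/2)


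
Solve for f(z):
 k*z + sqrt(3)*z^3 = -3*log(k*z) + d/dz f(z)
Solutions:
 f(z) = C1 + k*z^2/2 + sqrt(3)*z^4/4 + 3*z*log(k*z) - 3*z


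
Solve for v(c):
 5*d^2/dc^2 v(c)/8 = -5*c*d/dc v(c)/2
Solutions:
 v(c) = C1 + C2*erf(sqrt(2)*c)


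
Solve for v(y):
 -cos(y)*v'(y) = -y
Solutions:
 v(y) = C1 + Integral(y/cos(y), y)


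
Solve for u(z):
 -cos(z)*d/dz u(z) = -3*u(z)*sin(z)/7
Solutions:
 u(z) = C1/cos(z)^(3/7)


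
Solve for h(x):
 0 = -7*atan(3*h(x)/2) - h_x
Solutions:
 Integral(1/atan(3*_y/2), (_y, h(x))) = C1 - 7*x


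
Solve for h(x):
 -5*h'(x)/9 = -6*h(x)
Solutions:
 h(x) = C1*exp(54*x/5)


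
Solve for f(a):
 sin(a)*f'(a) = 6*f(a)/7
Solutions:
 f(a) = C1*(cos(a) - 1)^(3/7)/(cos(a) + 1)^(3/7)


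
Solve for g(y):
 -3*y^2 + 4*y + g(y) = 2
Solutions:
 g(y) = 3*y^2 - 4*y + 2


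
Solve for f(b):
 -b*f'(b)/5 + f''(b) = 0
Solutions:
 f(b) = C1 + C2*erfi(sqrt(10)*b/10)


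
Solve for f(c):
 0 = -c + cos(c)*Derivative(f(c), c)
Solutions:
 f(c) = C1 + Integral(c/cos(c), c)


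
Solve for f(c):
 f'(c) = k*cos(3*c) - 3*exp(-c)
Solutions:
 f(c) = C1 + k*sin(3*c)/3 + 3*exp(-c)


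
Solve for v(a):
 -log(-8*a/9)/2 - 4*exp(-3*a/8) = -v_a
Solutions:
 v(a) = C1 + a*log(-a)/2 + a*(-log(3) - 1/2 + 3*log(2)/2) - 32*exp(-3*a/8)/3


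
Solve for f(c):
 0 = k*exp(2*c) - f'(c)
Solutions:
 f(c) = C1 + k*exp(2*c)/2


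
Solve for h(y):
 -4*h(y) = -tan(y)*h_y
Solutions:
 h(y) = C1*sin(y)^4


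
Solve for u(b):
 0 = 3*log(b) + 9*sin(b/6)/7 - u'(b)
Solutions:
 u(b) = C1 + 3*b*log(b) - 3*b - 54*cos(b/6)/7


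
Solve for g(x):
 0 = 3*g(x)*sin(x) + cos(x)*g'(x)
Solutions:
 g(x) = C1*cos(x)^3


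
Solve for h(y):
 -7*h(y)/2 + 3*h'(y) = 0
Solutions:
 h(y) = C1*exp(7*y/6)


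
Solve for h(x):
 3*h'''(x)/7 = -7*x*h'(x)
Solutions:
 h(x) = C1 + Integral(C2*airyai(-21^(2/3)*x/3) + C3*airybi(-21^(2/3)*x/3), x)


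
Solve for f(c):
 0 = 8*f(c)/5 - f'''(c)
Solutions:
 f(c) = C3*exp(2*5^(2/3)*c/5) + (C1*sin(sqrt(3)*5^(2/3)*c/5) + C2*cos(sqrt(3)*5^(2/3)*c/5))*exp(-5^(2/3)*c/5)


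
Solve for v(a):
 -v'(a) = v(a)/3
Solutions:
 v(a) = C1*exp(-a/3)


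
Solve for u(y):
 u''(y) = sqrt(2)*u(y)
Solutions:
 u(y) = C1*exp(-2^(1/4)*y) + C2*exp(2^(1/4)*y)


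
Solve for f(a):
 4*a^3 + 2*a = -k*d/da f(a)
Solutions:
 f(a) = C1 - a^4/k - a^2/k


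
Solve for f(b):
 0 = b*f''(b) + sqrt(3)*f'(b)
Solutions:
 f(b) = C1 + C2*b^(1 - sqrt(3))


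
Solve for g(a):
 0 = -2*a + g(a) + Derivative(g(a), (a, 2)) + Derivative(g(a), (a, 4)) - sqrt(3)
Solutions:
 g(a) = 2*a + (C1*sin(sqrt(3)*a/2) + C2*cos(sqrt(3)*a/2))*exp(-a/2) + (C3*sin(sqrt(3)*a/2) + C4*cos(sqrt(3)*a/2))*exp(a/2) + sqrt(3)


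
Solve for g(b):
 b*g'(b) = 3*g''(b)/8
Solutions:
 g(b) = C1 + C2*erfi(2*sqrt(3)*b/3)


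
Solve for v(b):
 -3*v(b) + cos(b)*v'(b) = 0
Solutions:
 v(b) = C1*(sin(b) + 1)^(3/2)/(sin(b) - 1)^(3/2)


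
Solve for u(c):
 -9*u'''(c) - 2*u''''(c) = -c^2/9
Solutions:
 u(c) = C1 + C2*c + C3*c^2 + C4*exp(-9*c/2) + c^5/4860 - c^4/4374 + 4*c^3/19683


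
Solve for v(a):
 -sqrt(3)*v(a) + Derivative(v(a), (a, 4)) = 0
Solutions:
 v(a) = C1*exp(-3^(1/8)*a) + C2*exp(3^(1/8)*a) + C3*sin(3^(1/8)*a) + C4*cos(3^(1/8)*a)


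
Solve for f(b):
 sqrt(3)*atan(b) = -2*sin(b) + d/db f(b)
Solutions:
 f(b) = C1 + sqrt(3)*(b*atan(b) - log(b^2 + 1)/2) - 2*cos(b)


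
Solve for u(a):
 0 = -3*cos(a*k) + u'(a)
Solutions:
 u(a) = C1 + 3*sin(a*k)/k


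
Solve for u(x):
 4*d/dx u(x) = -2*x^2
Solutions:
 u(x) = C1 - x^3/6


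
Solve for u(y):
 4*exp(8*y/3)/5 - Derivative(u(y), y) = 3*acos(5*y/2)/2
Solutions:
 u(y) = C1 - 3*y*acos(5*y/2)/2 + 3*sqrt(4 - 25*y^2)/10 + 3*exp(8*y/3)/10


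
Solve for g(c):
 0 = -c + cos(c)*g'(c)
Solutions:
 g(c) = C1 + Integral(c/cos(c), c)


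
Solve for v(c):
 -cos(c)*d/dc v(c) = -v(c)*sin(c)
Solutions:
 v(c) = C1/cos(c)


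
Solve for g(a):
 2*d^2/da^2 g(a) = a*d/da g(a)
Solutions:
 g(a) = C1 + C2*erfi(a/2)


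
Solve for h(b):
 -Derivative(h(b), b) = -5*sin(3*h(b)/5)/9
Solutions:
 -5*b/9 + 5*log(cos(3*h(b)/5) - 1)/6 - 5*log(cos(3*h(b)/5) + 1)/6 = C1


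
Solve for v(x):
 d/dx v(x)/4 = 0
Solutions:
 v(x) = C1


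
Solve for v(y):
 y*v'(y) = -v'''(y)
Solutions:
 v(y) = C1 + Integral(C2*airyai(-y) + C3*airybi(-y), y)


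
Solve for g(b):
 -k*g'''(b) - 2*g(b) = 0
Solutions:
 g(b) = C1*exp(2^(1/3)*b*(-1/k)^(1/3)) + C2*exp(2^(1/3)*b*(-1/k)^(1/3)*(-1 + sqrt(3)*I)/2) + C3*exp(-2^(1/3)*b*(-1/k)^(1/3)*(1 + sqrt(3)*I)/2)


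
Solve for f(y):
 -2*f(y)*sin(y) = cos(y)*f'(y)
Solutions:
 f(y) = C1*cos(y)^2


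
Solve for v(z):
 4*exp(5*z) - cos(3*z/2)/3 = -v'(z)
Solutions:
 v(z) = C1 - 4*exp(5*z)/5 + 2*sin(3*z/2)/9


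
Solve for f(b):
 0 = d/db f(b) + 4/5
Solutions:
 f(b) = C1 - 4*b/5


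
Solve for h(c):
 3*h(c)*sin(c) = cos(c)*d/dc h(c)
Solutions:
 h(c) = C1/cos(c)^3


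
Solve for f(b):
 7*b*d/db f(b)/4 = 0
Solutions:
 f(b) = C1


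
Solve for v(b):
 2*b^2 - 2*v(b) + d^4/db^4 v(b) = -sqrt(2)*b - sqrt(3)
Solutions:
 v(b) = C1*exp(-2^(1/4)*b) + C2*exp(2^(1/4)*b) + C3*sin(2^(1/4)*b) + C4*cos(2^(1/4)*b) + b^2 + sqrt(2)*b/2 + sqrt(3)/2


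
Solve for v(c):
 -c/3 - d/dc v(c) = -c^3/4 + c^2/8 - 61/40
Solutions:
 v(c) = C1 + c^4/16 - c^3/24 - c^2/6 + 61*c/40


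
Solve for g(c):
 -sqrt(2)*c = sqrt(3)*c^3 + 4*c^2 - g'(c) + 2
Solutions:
 g(c) = C1 + sqrt(3)*c^4/4 + 4*c^3/3 + sqrt(2)*c^2/2 + 2*c


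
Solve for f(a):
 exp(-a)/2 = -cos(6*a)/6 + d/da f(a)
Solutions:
 f(a) = C1 + sin(6*a)/36 - exp(-a)/2


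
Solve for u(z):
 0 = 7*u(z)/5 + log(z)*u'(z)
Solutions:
 u(z) = C1*exp(-7*li(z)/5)


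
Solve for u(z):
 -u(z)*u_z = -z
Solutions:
 u(z) = -sqrt(C1 + z^2)
 u(z) = sqrt(C1 + z^2)


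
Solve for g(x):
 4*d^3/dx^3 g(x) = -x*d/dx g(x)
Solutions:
 g(x) = C1 + Integral(C2*airyai(-2^(1/3)*x/2) + C3*airybi(-2^(1/3)*x/2), x)


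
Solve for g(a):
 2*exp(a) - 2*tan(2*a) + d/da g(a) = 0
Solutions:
 g(a) = C1 - 2*exp(a) - log(cos(2*a))


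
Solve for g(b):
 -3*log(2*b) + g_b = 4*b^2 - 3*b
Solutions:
 g(b) = C1 + 4*b^3/3 - 3*b^2/2 + 3*b*log(b) - 3*b + 3*b*log(2)


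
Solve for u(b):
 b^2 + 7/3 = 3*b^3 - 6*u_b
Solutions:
 u(b) = C1 + b^4/8 - b^3/18 - 7*b/18


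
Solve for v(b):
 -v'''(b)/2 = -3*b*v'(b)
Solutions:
 v(b) = C1 + Integral(C2*airyai(6^(1/3)*b) + C3*airybi(6^(1/3)*b), b)


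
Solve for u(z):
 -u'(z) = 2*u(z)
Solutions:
 u(z) = C1*exp(-2*z)


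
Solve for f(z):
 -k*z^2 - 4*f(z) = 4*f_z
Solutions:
 f(z) = C1*exp(-z) - k*z^2/4 + k*z/2 - k/2


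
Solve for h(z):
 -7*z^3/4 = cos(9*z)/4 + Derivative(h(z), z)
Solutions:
 h(z) = C1 - 7*z^4/16 - sin(9*z)/36


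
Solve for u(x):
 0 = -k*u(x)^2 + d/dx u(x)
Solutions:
 u(x) = -1/(C1 + k*x)


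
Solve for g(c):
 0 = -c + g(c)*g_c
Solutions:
 g(c) = -sqrt(C1 + c^2)
 g(c) = sqrt(C1 + c^2)


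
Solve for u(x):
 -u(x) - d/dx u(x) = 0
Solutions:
 u(x) = C1*exp(-x)


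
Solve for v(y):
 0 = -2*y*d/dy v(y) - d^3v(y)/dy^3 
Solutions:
 v(y) = C1 + Integral(C2*airyai(-2^(1/3)*y) + C3*airybi(-2^(1/3)*y), y)


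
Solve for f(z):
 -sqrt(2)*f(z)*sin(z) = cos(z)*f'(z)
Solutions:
 f(z) = C1*cos(z)^(sqrt(2))


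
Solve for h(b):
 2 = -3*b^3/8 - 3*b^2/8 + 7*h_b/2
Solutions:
 h(b) = C1 + 3*b^4/112 + b^3/28 + 4*b/7


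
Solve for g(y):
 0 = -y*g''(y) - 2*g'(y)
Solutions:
 g(y) = C1 + C2/y


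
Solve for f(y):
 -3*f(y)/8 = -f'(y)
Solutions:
 f(y) = C1*exp(3*y/8)


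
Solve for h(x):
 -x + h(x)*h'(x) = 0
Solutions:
 h(x) = -sqrt(C1 + x^2)
 h(x) = sqrt(C1 + x^2)


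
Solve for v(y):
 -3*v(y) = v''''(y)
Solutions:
 v(y) = (C1*sin(sqrt(2)*3^(1/4)*y/2) + C2*cos(sqrt(2)*3^(1/4)*y/2))*exp(-sqrt(2)*3^(1/4)*y/2) + (C3*sin(sqrt(2)*3^(1/4)*y/2) + C4*cos(sqrt(2)*3^(1/4)*y/2))*exp(sqrt(2)*3^(1/4)*y/2)


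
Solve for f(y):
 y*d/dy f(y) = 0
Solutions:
 f(y) = C1


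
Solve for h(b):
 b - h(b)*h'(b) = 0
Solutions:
 h(b) = -sqrt(C1 + b^2)
 h(b) = sqrt(C1 + b^2)


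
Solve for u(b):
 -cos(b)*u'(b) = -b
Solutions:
 u(b) = C1 + Integral(b/cos(b), b)


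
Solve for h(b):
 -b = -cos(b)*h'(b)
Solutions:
 h(b) = C1 + Integral(b/cos(b), b)


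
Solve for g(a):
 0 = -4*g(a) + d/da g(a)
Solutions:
 g(a) = C1*exp(4*a)


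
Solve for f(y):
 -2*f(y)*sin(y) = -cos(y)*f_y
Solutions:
 f(y) = C1/cos(y)^2


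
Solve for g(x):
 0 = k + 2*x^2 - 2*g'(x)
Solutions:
 g(x) = C1 + k*x/2 + x^3/3


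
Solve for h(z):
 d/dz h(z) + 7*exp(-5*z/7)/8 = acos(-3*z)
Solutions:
 h(z) = C1 + z*acos(-3*z) + sqrt(1 - 9*z^2)/3 + 49*exp(-5*z/7)/40


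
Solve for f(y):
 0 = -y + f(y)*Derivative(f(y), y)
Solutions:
 f(y) = -sqrt(C1 + y^2)
 f(y) = sqrt(C1 + y^2)


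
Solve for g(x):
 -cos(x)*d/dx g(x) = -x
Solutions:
 g(x) = C1 + Integral(x/cos(x), x)


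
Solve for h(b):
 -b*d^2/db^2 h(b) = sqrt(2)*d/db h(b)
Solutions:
 h(b) = C1 + C2*b^(1 - sqrt(2))


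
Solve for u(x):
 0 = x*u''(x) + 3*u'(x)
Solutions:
 u(x) = C1 + C2/x^2


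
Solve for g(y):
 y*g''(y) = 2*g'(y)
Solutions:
 g(y) = C1 + C2*y^3


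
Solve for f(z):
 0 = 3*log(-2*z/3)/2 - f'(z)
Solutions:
 f(z) = C1 + 3*z*log(-z)/2 + 3*z*(-log(3) - 1 + log(2))/2


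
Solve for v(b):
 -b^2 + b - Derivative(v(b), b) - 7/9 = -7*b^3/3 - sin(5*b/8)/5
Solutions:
 v(b) = C1 + 7*b^4/12 - b^3/3 + b^2/2 - 7*b/9 - 8*cos(5*b/8)/25


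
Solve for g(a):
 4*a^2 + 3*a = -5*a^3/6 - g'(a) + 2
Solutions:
 g(a) = C1 - 5*a^4/24 - 4*a^3/3 - 3*a^2/2 + 2*a


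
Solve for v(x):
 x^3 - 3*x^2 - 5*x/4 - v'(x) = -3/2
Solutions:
 v(x) = C1 + x^4/4 - x^3 - 5*x^2/8 + 3*x/2


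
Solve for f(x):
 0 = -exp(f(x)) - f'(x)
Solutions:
 f(x) = log(1/(C1 + x))


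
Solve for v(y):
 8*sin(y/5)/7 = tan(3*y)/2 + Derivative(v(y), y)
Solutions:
 v(y) = C1 + log(cos(3*y))/6 - 40*cos(y/5)/7


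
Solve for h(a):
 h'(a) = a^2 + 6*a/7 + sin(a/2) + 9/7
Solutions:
 h(a) = C1 + a^3/3 + 3*a^2/7 + 9*a/7 - 2*cos(a/2)


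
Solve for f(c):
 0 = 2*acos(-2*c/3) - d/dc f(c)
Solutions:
 f(c) = C1 + 2*c*acos(-2*c/3) + sqrt(9 - 4*c^2)


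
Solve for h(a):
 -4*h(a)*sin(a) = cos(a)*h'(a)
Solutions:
 h(a) = C1*cos(a)^4


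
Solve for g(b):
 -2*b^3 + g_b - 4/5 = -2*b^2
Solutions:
 g(b) = C1 + b^4/2 - 2*b^3/3 + 4*b/5


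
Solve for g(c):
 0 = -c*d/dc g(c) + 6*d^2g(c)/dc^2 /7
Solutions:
 g(c) = C1 + C2*erfi(sqrt(21)*c/6)


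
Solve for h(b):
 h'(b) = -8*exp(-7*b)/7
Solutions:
 h(b) = C1 + 8*exp(-7*b)/49


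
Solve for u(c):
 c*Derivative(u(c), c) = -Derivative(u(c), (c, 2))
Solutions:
 u(c) = C1 + C2*erf(sqrt(2)*c/2)


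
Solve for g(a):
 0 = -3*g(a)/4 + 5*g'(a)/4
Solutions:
 g(a) = C1*exp(3*a/5)


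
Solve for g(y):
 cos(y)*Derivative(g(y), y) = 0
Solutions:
 g(y) = C1


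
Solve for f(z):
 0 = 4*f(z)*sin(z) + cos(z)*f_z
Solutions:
 f(z) = C1*cos(z)^4


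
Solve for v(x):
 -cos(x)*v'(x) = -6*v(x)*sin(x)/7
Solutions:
 v(x) = C1/cos(x)^(6/7)


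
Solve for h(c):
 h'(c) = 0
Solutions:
 h(c) = C1


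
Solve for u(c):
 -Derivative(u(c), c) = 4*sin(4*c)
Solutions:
 u(c) = C1 + cos(4*c)


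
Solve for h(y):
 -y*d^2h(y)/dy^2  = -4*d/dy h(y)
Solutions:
 h(y) = C1 + C2*y^5


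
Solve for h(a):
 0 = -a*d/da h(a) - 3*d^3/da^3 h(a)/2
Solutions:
 h(a) = C1 + Integral(C2*airyai(-2^(1/3)*3^(2/3)*a/3) + C3*airybi(-2^(1/3)*3^(2/3)*a/3), a)


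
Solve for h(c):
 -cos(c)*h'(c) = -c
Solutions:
 h(c) = C1 + Integral(c/cos(c), c)


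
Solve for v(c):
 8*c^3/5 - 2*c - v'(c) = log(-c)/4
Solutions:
 v(c) = C1 + 2*c^4/5 - c^2 - c*log(-c)/4 + c/4


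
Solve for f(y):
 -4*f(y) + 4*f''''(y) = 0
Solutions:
 f(y) = C1*exp(-y) + C2*exp(y) + C3*sin(y) + C4*cos(y)


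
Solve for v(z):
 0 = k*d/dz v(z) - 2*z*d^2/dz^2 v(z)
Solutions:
 v(z) = C1 + z^(re(k)/2 + 1)*(C2*sin(log(z)*Abs(im(k))/2) + C3*cos(log(z)*im(k)/2))


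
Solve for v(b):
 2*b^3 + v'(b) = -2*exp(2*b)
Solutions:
 v(b) = C1 - b^4/2 - exp(2*b)


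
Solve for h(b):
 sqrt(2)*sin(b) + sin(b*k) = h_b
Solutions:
 h(b) = C1 - sqrt(2)*cos(b) - cos(b*k)/k


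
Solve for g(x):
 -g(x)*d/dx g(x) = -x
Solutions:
 g(x) = -sqrt(C1 + x^2)
 g(x) = sqrt(C1 + x^2)


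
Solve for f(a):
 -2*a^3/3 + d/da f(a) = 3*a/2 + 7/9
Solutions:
 f(a) = C1 + a^4/6 + 3*a^2/4 + 7*a/9


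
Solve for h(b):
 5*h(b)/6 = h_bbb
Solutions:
 h(b) = C3*exp(5^(1/3)*6^(2/3)*b/6) + (C1*sin(2^(2/3)*3^(1/6)*5^(1/3)*b/4) + C2*cos(2^(2/3)*3^(1/6)*5^(1/3)*b/4))*exp(-5^(1/3)*6^(2/3)*b/12)


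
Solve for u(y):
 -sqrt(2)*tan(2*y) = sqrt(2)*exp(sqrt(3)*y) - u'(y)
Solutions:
 u(y) = C1 + sqrt(6)*exp(sqrt(3)*y)/3 - sqrt(2)*log(cos(2*y))/2


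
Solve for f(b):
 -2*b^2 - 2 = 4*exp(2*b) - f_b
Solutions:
 f(b) = C1 + 2*b^3/3 + 2*b + 2*exp(2*b)


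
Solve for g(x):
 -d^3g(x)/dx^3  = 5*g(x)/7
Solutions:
 g(x) = C3*exp(-5^(1/3)*7^(2/3)*x/7) + (C1*sin(sqrt(3)*5^(1/3)*7^(2/3)*x/14) + C2*cos(sqrt(3)*5^(1/3)*7^(2/3)*x/14))*exp(5^(1/3)*7^(2/3)*x/14)


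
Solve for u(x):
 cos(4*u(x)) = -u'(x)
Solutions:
 u(x) = -asin((C1 + exp(8*x))/(C1 - exp(8*x)))/4 + pi/4
 u(x) = asin((C1 + exp(8*x))/(C1 - exp(8*x)))/4


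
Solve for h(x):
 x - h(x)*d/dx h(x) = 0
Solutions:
 h(x) = -sqrt(C1 + x^2)
 h(x) = sqrt(C1 + x^2)


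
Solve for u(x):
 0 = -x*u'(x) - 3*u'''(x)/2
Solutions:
 u(x) = C1 + Integral(C2*airyai(-2^(1/3)*3^(2/3)*x/3) + C3*airybi(-2^(1/3)*3^(2/3)*x/3), x)


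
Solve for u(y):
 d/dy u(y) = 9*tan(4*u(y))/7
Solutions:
 u(y) = -asin(C1*exp(36*y/7))/4 + pi/4
 u(y) = asin(C1*exp(36*y/7))/4


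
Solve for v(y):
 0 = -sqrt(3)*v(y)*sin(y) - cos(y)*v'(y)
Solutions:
 v(y) = C1*cos(y)^(sqrt(3))


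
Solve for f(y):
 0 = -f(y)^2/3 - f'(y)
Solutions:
 f(y) = 3/(C1 + y)


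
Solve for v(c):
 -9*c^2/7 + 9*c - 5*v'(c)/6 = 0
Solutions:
 v(c) = C1 - 18*c^3/35 + 27*c^2/5


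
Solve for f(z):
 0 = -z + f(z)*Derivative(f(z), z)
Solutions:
 f(z) = -sqrt(C1 + z^2)
 f(z) = sqrt(C1 + z^2)


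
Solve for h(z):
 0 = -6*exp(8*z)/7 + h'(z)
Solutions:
 h(z) = C1 + 3*exp(8*z)/28


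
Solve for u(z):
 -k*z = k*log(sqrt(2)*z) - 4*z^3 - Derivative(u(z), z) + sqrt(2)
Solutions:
 u(z) = C1 + k*z^2/2 + k*z*log(z) - k*z + k*z*log(2)/2 - z^4 + sqrt(2)*z


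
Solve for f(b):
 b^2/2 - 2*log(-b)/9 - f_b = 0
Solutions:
 f(b) = C1 + b^3/6 - 2*b*log(-b)/9 + 2*b/9


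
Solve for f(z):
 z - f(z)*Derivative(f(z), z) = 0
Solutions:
 f(z) = -sqrt(C1 + z^2)
 f(z) = sqrt(C1 + z^2)


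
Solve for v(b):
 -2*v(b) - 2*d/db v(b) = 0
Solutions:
 v(b) = C1*exp(-b)
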